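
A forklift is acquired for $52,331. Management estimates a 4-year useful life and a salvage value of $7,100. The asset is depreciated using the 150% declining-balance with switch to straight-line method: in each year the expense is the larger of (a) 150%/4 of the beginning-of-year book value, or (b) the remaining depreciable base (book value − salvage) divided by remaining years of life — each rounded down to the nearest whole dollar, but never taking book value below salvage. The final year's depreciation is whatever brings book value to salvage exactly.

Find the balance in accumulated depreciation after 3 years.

Depreciable base = $52,331 − $7,100 = $45,231.
Year 1: DB = ⌊$52,331 × 150%/4⌋ = $19,624; SL = ⌊$45,231/4⌋ = $11,307 → take DB $19,624. Book value $32,707.
Year 2: DB = ⌊$32,707 × 150%/4⌋ = $12,265; SL = ⌊$25,607/3⌋ = $8,535 → take DB $12,265. Book value $20,442.
Year 3: DB = ⌊$20,442 × 150%/4⌋ = $7,665; SL = ⌊$13,342/2⌋ = $6,671 → take DB $7,665. Book value $12,777.
Accumulated through year 3 = $52,331 − $12,777 = $39,554.

$39,554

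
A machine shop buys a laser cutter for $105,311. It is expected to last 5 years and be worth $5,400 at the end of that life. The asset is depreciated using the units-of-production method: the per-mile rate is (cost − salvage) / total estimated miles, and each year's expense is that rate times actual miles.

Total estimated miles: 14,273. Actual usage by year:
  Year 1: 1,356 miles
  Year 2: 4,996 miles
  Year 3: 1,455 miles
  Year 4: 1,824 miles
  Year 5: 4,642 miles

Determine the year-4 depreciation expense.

$12,768

Depreciable base = $105,311 − $5,400 = $99,911.
Rate = $99,911 / 14,273 miles = $7 per mile.
Year 1: 1,356 × $7 = $9,492. Book value $95,819.
Year 2: 4,996 × $7 = $34,972. Book value $60,847.
Year 3: 1,455 × $7 = $10,185. Book value $50,662.
Year 4: 1,824 × $7 = $12,768. Book value $37,894.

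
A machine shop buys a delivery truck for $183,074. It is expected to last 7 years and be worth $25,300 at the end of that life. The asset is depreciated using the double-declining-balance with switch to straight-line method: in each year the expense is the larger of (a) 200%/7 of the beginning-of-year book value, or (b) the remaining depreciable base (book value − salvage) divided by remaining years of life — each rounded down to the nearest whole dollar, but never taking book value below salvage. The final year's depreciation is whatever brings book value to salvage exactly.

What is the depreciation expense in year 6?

Depreciable base = $183,074 − $25,300 = $157,774.
Year 1: DB = ⌊$183,074 × 200%/7⌋ = $52,306; SL = ⌊$157,774/7⌋ = $22,539 → take DB $52,306. Book value $130,768.
Year 2: DB = ⌊$130,768 × 200%/7⌋ = $37,362; SL = ⌊$105,468/6⌋ = $17,578 → take DB $37,362. Book value $93,406.
Year 3: DB = ⌊$93,406 × 200%/7⌋ = $26,687; SL = ⌊$68,106/5⌋ = $13,621 → take DB $26,687. Book value $66,719.
Year 4: DB = ⌊$66,719 × 200%/7⌋ = $19,062; SL = ⌊$41,419/4⌋ = $10,354 → take DB $19,062. Book value $47,657.
Year 5: DB = ⌊$47,657 × 200%/7⌋ = $13,616; SL = ⌊$22,357/3⌋ = $7,452 → take DB $13,616. Book value $34,041.
Year 6: DB = ⌊$34,041 × 200%/7⌋ = $9,726; SL = ⌊$8,741/2⌋ = $4,370 → take DB $9,726, capped at $8,741. Book value $25,300.

$8,741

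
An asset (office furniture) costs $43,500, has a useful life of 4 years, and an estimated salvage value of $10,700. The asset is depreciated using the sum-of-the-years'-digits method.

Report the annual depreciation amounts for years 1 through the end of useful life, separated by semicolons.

$13,120; $9,840; $6,560; $3,280

Depreciable base = $43,500 − $10,700 = $32,800.
Sum of the years' digits = 4+3+2+1 = 10.
Year 1: $32,800 × 4/10 = $13,120. Book value $30,380.
Year 2: $32,800 × 3/10 = $9,840. Book value $20,540.
Year 3: $32,800 × 2/10 = $6,560. Book value $13,980.
Year 4: $32,800 × 1/10 = $3,280. Book value $10,700.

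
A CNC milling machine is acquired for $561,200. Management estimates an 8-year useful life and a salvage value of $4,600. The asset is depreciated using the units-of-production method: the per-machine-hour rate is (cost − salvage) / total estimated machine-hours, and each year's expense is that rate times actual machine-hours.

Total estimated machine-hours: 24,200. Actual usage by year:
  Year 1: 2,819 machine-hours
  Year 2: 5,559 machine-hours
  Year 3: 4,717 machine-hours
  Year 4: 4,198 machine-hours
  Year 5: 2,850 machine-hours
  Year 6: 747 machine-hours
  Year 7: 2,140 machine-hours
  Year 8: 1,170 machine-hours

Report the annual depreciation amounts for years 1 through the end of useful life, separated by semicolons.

$64,837; $127,857; $108,491; $96,554; $65,550; $17,181; $49,220; $26,910

Depreciable base = $561,200 − $4,600 = $556,600.
Rate = $556,600 / 24,200 machine-hours = $23 per machine-hour.
Year 1: 2,819 × $23 = $64,837. Book value $496,363.
Year 2: 5,559 × $23 = $127,857. Book value $368,506.
Year 3: 4,717 × $23 = $108,491. Book value $260,015.
Year 4: 4,198 × $23 = $96,554. Book value $163,461.
Year 5: 2,850 × $23 = $65,550. Book value $97,911.
Year 6: 747 × $23 = $17,181. Book value $80,730.
Year 7: 2,140 × $23 = $49,220. Book value $31,510.
Year 8: 1,170 × $23 = $26,910. Book value $4,600.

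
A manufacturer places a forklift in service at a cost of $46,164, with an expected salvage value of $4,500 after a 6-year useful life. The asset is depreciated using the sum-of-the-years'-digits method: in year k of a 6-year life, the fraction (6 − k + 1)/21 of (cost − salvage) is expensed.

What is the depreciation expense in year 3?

Depreciable base = $46,164 − $4,500 = $41,664.
Sum of the years' digits = 6+5+4+3+2+1 = 21.
Year 1: $41,664 × 6/21 = $11,904. Book value $34,260.
Year 2: $41,664 × 5/21 = $9,920. Book value $24,340.
Year 3: $41,664 × 4/21 = $7,936. Book value $16,404.

$7,936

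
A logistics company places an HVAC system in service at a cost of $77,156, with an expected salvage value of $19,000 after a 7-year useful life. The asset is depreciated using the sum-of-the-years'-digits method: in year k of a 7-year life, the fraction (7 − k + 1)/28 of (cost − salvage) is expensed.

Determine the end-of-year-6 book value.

Depreciable base = $77,156 − $19,000 = $58,156.
Sum of the years' digits = 7+6+5+4+3+2+1 = 28.
Year 1: $58,156 × 7/28 = $14,539. Book value $62,617.
Year 2: $58,156 × 6/28 = $12,462. Book value $50,155.
Year 3: $58,156 × 5/28 = $10,385. Book value $39,770.
Year 4: $58,156 × 4/28 = $8,308. Book value $31,462.
Year 5: $58,156 × 3/28 = $6,231. Book value $25,231.
Year 6: $58,156 × 2/28 = $4,154. Book value $21,077.

$21,077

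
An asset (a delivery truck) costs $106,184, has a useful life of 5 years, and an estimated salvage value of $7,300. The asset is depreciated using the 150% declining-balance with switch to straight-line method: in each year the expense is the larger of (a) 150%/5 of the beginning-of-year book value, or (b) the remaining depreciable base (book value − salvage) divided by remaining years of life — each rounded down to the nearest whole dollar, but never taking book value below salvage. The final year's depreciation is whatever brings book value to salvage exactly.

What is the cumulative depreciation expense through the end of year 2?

$54,153

Depreciable base = $106,184 − $7,300 = $98,884.
Year 1: DB = ⌊$106,184 × 150%/5⌋ = $31,855; SL = ⌊$98,884/5⌋ = $19,776 → take DB $31,855. Book value $74,329.
Year 2: DB = ⌊$74,329 × 150%/5⌋ = $22,298; SL = ⌊$67,029/4⌋ = $16,757 → take DB $22,298. Book value $52,031.
Accumulated through year 2 = $106,184 − $52,031 = $54,153.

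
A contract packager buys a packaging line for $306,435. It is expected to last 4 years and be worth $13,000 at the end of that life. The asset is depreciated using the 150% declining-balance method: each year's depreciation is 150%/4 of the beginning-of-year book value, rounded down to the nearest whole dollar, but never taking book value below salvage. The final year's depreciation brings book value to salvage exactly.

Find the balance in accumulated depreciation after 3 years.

Depreciable base = $306,435 − $13,000 = $293,435.
Year 1: ⌊$306,435 × 150%/4⌋ = $114,913. Book value $191,522.
Year 2: ⌊$191,522 × 150%/4⌋ = $71,820. Book value $119,702.
Year 3: ⌊$119,702 × 150%/4⌋ = $44,888. Book value $74,814.
Accumulated through year 3 = $306,435 − $74,814 = $231,621.

$231,621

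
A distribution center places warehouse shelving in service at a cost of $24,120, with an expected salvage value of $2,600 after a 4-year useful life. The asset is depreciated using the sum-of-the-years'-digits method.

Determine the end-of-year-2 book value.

Depreciable base = $24,120 − $2,600 = $21,520.
Sum of the years' digits = 4+3+2+1 = 10.
Year 1: $21,520 × 4/10 = $8,608. Book value $15,512.
Year 2: $21,520 × 3/10 = $6,456. Book value $9,056.

$9,056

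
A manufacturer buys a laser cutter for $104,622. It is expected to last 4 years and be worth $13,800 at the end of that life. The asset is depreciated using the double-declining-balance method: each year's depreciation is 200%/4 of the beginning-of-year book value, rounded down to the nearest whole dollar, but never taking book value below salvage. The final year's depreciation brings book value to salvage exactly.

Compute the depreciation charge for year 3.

$12,356

Depreciable base = $104,622 − $13,800 = $90,822.
Year 1: ⌊$104,622 × 200%/4⌋ = $52,311. Book value $52,311.
Year 2: ⌊$52,311 × 200%/4⌋ = $26,155. Book value $26,156.
Year 3: ⌊$26,156 × 200%/4⌋ = $13,078, capped at $12,356. Book value $13,800.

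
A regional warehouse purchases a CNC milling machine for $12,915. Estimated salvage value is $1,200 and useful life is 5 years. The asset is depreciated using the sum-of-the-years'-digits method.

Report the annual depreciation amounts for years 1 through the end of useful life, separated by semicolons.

Depreciable base = $12,915 − $1,200 = $11,715.
Sum of the years' digits = 5+4+3+2+1 = 15.
Year 1: $11,715 × 5/15 = $3,905. Book value $9,010.
Year 2: $11,715 × 4/15 = $3,124. Book value $5,886.
Year 3: $11,715 × 3/15 = $2,343. Book value $3,543.
Year 4: $11,715 × 2/15 = $1,562. Book value $1,981.
Year 5: $11,715 × 1/15 = $781. Book value $1,200.

$3,905; $3,124; $2,343; $1,562; $781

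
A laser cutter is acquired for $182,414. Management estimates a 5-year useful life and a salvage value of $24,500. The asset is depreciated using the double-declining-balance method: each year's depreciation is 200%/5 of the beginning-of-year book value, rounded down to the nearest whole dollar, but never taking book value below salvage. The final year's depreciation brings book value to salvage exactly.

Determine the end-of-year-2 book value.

$65,670

Depreciable base = $182,414 − $24,500 = $157,914.
Year 1: ⌊$182,414 × 200%/5⌋ = $72,965. Book value $109,449.
Year 2: ⌊$109,449 × 200%/5⌋ = $43,779. Book value $65,670.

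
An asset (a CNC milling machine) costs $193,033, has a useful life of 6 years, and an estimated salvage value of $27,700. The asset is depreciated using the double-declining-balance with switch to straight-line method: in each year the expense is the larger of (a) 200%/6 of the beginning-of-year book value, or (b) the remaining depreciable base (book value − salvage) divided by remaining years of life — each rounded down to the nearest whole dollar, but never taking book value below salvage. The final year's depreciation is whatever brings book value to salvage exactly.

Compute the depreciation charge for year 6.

Depreciable base = $193,033 − $27,700 = $165,333.
Year 1: DB = ⌊$193,033 × 200%/6⌋ = $64,344; SL = ⌊$165,333/6⌋ = $27,555 → take DB $64,344. Book value $128,689.
Year 2: DB = ⌊$128,689 × 200%/6⌋ = $42,896; SL = ⌊$100,989/5⌋ = $20,197 → take DB $42,896. Book value $85,793.
Year 3: DB = ⌊$85,793 × 200%/6⌋ = $28,597; SL = ⌊$58,093/4⌋ = $14,523 → take DB $28,597. Book value $57,196.
Year 4: DB = ⌊$57,196 × 200%/6⌋ = $19,065; SL = ⌊$29,496/3⌋ = $9,832 → take DB $19,065. Book value $38,131.
Year 5: DB = ⌊$38,131 × 200%/6⌋ = $12,710; SL = ⌊$10,431/2⌋ = $5,215 → take DB $12,710, capped at $10,431. Book value $27,700.
Year 6 (final): $27,700 − $27,700 = $0. Book value $27,700.

$0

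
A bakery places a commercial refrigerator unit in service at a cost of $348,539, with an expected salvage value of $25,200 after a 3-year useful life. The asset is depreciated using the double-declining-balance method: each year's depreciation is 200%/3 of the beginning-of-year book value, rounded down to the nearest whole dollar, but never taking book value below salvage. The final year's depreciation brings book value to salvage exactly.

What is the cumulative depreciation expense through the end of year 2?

Depreciable base = $348,539 − $25,200 = $323,339.
Year 1: ⌊$348,539 × 200%/3⌋ = $232,359. Book value $116,180.
Year 2: ⌊$116,180 × 200%/3⌋ = $77,453. Book value $38,727.
Accumulated through year 2 = $348,539 − $38,727 = $309,812.

$309,812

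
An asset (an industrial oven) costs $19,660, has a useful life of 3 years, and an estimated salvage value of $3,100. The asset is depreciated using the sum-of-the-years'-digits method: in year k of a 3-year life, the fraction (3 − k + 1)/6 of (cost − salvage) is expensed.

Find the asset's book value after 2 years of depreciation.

$5,860

Depreciable base = $19,660 − $3,100 = $16,560.
Sum of the years' digits = 3+2+1 = 6.
Year 1: $16,560 × 3/6 = $8,280. Book value $11,380.
Year 2: $16,560 × 2/6 = $5,520. Book value $5,860.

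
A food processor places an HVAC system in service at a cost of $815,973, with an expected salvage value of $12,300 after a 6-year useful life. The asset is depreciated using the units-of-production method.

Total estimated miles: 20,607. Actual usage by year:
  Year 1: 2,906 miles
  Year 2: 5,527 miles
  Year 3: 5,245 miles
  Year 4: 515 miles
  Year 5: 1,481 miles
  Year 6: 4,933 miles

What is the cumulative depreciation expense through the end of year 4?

$553,527

Depreciable base = $815,973 − $12,300 = $803,673.
Rate = $803,673 / 20,607 miles = $39 per mile.
Year 1: 2,906 × $39 = $113,334. Book value $702,639.
Year 2: 5,527 × $39 = $215,553. Book value $487,086.
Year 3: 5,245 × $39 = $204,555. Book value $282,531.
Year 4: 515 × $39 = $20,085. Book value $262,446.
Accumulated through year 4 = $815,973 − $262,446 = $553,527.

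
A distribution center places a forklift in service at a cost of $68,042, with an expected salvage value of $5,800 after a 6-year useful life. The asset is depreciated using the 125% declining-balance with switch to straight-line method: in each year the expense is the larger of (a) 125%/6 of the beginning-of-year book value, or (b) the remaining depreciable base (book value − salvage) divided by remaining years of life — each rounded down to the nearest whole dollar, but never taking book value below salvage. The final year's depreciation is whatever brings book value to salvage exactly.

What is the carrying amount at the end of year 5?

Depreciable base = $68,042 − $5,800 = $62,242.
Year 1: DB = ⌊$68,042 × 125%/6⌋ = $14,175; SL = ⌊$62,242/6⌋ = $10,373 → take DB $14,175. Book value $53,867.
Year 2: DB = ⌊$53,867 × 125%/6⌋ = $11,222; SL = ⌊$48,067/5⌋ = $9,613 → take DB $11,222. Book value $42,645.
Year 3: DB = ⌊$42,645 × 125%/6⌋ = $8,884; SL = ⌊$36,845/4⌋ = $9,211 → take SL $9,211. Book value $33,434.
Year 4: DB = ⌊$33,434 × 125%/6⌋ = $6,965; SL = ⌊$27,634/3⌋ = $9,211 → take SL $9,211. Book value $24,223.
Year 5: DB = ⌊$24,223 × 125%/6⌋ = $5,046; SL = ⌊$18,423/2⌋ = $9,211 → take SL $9,211. Book value $15,012.

$15,012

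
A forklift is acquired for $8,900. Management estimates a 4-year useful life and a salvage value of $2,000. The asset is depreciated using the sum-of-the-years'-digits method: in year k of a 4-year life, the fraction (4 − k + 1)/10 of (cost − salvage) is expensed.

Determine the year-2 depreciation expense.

Depreciable base = $8,900 − $2,000 = $6,900.
Sum of the years' digits = 4+3+2+1 = 10.
Year 1: $6,900 × 4/10 = $2,760. Book value $6,140.
Year 2: $6,900 × 3/10 = $2,070. Book value $4,070.

$2,070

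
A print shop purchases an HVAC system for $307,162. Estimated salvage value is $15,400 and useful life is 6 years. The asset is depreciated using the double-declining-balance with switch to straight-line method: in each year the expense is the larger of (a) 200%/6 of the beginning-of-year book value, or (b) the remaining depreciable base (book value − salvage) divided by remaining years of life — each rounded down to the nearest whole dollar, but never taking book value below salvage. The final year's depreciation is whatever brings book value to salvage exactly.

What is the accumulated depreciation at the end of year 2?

Depreciable base = $307,162 − $15,400 = $291,762.
Year 1: DB = ⌊$307,162 × 200%/6⌋ = $102,387; SL = ⌊$291,762/6⌋ = $48,627 → take DB $102,387. Book value $204,775.
Year 2: DB = ⌊$204,775 × 200%/6⌋ = $68,258; SL = ⌊$189,375/5⌋ = $37,875 → take DB $68,258. Book value $136,517.
Accumulated through year 2 = $307,162 − $136,517 = $170,645.

$170,645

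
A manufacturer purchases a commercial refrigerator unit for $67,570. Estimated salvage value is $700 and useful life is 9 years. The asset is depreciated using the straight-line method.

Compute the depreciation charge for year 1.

Depreciable base = $67,570 − $700 = $66,870.
Annual expense = $66,870 / 9 = $7,430.

$7,430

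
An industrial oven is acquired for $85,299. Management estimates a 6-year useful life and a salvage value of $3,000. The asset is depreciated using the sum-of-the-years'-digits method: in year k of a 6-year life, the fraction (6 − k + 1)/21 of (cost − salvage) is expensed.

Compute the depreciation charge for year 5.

Depreciable base = $85,299 − $3,000 = $82,299.
Sum of the years' digits = 6+5+4+3+2+1 = 21.
Year 1: $82,299 × 6/21 = $23,514. Book value $61,785.
Year 2: $82,299 × 5/21 = $19,595. Book value $42,190.
Year 3: $82,299 × 4/21 = $15,676. Book value $26,514.
Year 4: $82,299 × 3/21 = $11,757. Book value $14,757.
Year 5: $82,299 × 2/21 = $7,838. Book value $6,919.

$7,838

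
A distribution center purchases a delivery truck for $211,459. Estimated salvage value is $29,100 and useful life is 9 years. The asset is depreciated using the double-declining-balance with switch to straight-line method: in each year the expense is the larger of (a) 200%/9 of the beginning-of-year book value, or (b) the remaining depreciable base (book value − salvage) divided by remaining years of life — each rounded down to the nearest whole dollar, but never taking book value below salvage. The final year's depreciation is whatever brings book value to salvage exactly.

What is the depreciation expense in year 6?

Depreciable base = $211,459 − $29,100 = $182,359.
Year 1: DB = ⌊$211,459 × 200%/9⌋ = $46,990; SL = ⌊$182,359/9⌋ = $20,262 → take DB $46,990. Book value $164,469.
Year 2: DB = ⌊$164,469 × 200%/9⌋ = $36,548; SL = ⌊$135,369/8⌋ = $16,921 → take DB $36,548. Book value $127,921.
Year 3: DB = ⌊$127,921 × 200%/9⌋ = $28,426; SL = ⌊$98,821/7⌋ = $14,117 → take DB $28,426. Book value $99,495.
Year 4: DB = ⌊$99,495 × 200%/9⌋ = $22,110; SL = ⌊$70,395/6⌋ = $11,732 → take DB $22,110. Book value $77,385.
Year 5: DB = ⌊$77,385 × 200%/9⌋ = $17,196; SL = ⌊$48,285/5⌋ = $9,657 → take DB $17,196. Book value $60,189.
Year 6: DB = ⌊$60,189 × 200%/9⌋ = $13,375; SL = ⌊$31,089/4⌋ = $7,772 → take DB $13,375. Book value $46,814.

$13,375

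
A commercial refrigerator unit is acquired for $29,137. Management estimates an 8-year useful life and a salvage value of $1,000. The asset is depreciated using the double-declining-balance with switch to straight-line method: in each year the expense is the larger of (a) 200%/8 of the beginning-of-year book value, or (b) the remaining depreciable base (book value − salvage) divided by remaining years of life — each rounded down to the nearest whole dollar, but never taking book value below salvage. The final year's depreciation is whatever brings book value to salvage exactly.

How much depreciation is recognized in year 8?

$1,972

Depreciable base = $29,137 − $1,000 = $28,137.
Year 1: DB = ⌊$29,137 × 200%/8⌋ = $7,284; SL = ⌊$28,137/8⌋ = $3,517 → take DB $7,284. Book value $21,853.
Year 2: DB = ⌊$21,853 × 200%/8⌋ = $5,463; SL = ⌊$20,853/7⌋ = $2,979 → take DB $5,463. Book value $16,390.
Year 3: DB = ⌊$16,390 × 200%/8⌋ = $4,097; SL = ⌊$15,390/6⌋ = $2,565 → take DB $4,097. Book value $12,293.
Year 4: DB = ⌊$12,293 × 200%/8⌋ = $3,073; SL = ⌊$11,293/5⌋ = $2,258 → take DB $3,073. Book value $9,220.
Year 5: DB = ⌊$9,220 × 200%/8⌋ = $2,305; SL = ⌊$8,220/4⌋ = $2,055 → take DB $2,305. Book value $6,915.
Year 6: DB = ⌊$6,915 × 200%/8⌋ = $1,728; SL = ⌊$5,915/3⌋ = $1,971 → take SL $1,971. Book value $4,944.
Year 7: DB = ⌊$4,944 × 200%/8⌋ = $1,236; SL = ⌊$3,944/2⌋ = $1,972 → take SL $1,972. Book value $2,972.
Year 8 (final): $2,972 − $1,000 = $1,972. Book value $1,000.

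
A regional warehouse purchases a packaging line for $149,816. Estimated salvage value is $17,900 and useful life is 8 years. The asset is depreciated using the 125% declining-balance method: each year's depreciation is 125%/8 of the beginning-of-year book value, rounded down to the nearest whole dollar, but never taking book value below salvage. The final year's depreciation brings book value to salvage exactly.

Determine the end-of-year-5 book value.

$64,067

Depreciable base = $149,816 − $17,900 = $131,916.
Year 1: ⌊$149,816 × 125%/8⌋ = $23,408. Book value $126,408.
Year 2: ⌊$126,408 × 125%/8⌋ = $19,751. Book value $106,657.
Year 3: ⌊$106,657 × 125%/8⌋ = $16,665. Book value $89,992.
Year 4: ⌊$89,992 × 125%/8⌋ = $14,061. Book value $75,931.
Year 5: ⌊$75,931 × 125%/8⌋ = $11,864. Book value $64,067.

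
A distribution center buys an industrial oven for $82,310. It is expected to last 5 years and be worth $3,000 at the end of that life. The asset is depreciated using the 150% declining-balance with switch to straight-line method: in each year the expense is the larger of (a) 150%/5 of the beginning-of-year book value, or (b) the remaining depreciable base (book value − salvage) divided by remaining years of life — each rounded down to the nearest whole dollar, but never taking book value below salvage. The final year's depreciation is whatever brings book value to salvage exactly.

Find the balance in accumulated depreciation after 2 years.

Depreciable base = $82,310 − $3,000 = $79,310.
Year 1: DB = ⌊$82,310 × 150%/5⌋ = $24,693; SL = ⌊$79,310/5⌋ = $15,862 → take DB $24,693. Book value $57,617.
Year 2: DB = ⌊$57,617 × 150%/5⌋ = $17,285; SL = ⌊$54,617/4⌋ = $13,654 → take DB $17,285. Book value $40,332.
Accumulated through year 2 = $82,310 − $40,332 = $41,978.

$41,978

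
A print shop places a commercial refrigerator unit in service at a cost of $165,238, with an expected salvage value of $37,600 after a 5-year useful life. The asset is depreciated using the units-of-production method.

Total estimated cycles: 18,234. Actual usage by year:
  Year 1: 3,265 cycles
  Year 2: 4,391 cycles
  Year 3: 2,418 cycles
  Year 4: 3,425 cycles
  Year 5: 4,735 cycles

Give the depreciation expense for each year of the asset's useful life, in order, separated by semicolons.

$22,855; $30,737; $16,926; $23,975; $33,145

Depreciable base = $165,238 − $37,600 = $127,638.
Rate = $127,638 / 18,234 cycles = $7 per cycle.
Year 1: 3,265 × $7 = $22,855. Book value $142,383.
Year 2: 4,391 × $7 = $30,737. Book value $111,646.
Year 3: 2,418 × $7 = $16,926. Book value $94,720.
Year 4: 3,425 × $7 = $23,975. Book value $70,745.
Year 5: 4,735 × $7 = $33,145. Book value $37,600.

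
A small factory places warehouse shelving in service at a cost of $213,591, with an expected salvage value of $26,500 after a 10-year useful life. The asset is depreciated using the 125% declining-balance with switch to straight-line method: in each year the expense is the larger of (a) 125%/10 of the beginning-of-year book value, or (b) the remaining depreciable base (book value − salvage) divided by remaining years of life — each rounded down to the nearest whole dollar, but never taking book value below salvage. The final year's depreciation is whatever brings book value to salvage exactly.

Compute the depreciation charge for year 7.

$16,451

Depreciable base = $213,591 − $26,500 = $187,091.
Year 1: DB = ⌊$213,591 × 125%/10⌋ = $26,698; SL = ⌊$187,091/10⌋ = $18,709 → take DB $26,698. Book value $186,893.
Year 2: DB = ⌊$186,893 × 125%/10⌋ = $23,361; SL = ⌊$160,393/9⌋ = $17,821 → take DB $23,361. Book value $163,532.
Year 3: DB = ⌊$163,532 × 125%/10⌋ = $20,441; SL = ⌊$137,032/8⌋ = $17,129 → take DB $20,441. Book value $143,091.
Year 4: DB = ⌊$143,091 × 125%/10⌋ = $17,886; SL = ⌊$116,591/7⌋ = $16,655 → take DB $17,886. Book value $125,205.
Year 5: DB = ⌊$125,205 × 125%/10⌋ = $15,650; SL = ⌊$98,705/6⌋ = $16,450 → take SL $16,450. Book value $108,755.
Year 6: DB = ⌊$108,755 × 125%/10⌋ = $13,594; SL = ⌊$82,255/5⌋ = $16,451 → take SL $16,451. Book value $92,304.
Year 7: DB = ⌊$92,304 × 125%/10⌋ = $11,538; SL = ⌊$65,804/4⌋ = $16,451 → take SL $16,451. Book value $75,853.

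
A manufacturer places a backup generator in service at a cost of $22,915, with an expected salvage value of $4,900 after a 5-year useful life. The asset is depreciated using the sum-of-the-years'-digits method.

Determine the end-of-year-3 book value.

Depreciable base = $22,915 − $4,900 = $18,015.
Sum of the years' digits = 5+4+3+2+1 = 15.
Year 1: $18,015 × 5/15 = $6,005. Book value $16,910.
Year 2: $18,015 × 4/15 = $4,804. Book value $12,106.
Year 3: $18,015 × 3/15 = $3,603. Book value $8,503.

$8,503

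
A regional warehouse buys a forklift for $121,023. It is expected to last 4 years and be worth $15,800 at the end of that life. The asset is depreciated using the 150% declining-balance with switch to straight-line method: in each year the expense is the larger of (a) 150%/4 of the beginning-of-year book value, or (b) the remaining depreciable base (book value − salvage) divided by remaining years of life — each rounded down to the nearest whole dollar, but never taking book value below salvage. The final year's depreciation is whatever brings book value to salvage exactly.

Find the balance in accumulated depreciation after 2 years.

$73,748

Depreciable base = $121,023 − $15,800 = $105,223.
Year 1: DB = ⌊$121,023 × 150%/4⌋ = $45,383; SL = ⌊$105,223/4⌋ = $26,305 → take DB $45,383. Book value $75,640.
Year 2: DB = ⌊$75,640 × 150%/4⌋ = $28,365; SL = ⌊$59,840/3⌋ = $19,946 → take DB $28,365. Book value $47,275.
Accumulated through year 2 = $121,023 − $47,275 = $73,748.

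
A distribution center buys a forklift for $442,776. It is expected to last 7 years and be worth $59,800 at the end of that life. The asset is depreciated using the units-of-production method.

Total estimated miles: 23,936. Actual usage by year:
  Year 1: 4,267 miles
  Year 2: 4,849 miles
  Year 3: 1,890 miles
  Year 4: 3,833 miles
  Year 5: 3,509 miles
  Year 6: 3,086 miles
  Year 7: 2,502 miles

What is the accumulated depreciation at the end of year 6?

$342,944

Depreciable base = $442,776 − $59,800 = $382,976.
Rate = $382,976 / 23,936 miles = $16 per mile.
Year 1: 4,267 × $16 = $68,272. Book value $374,504.
Year 2: 4,849 × $16 = $77,584. Book value $296,920.
Year 3: 1,890 × $16 = $30,240. Book value $266,680.
Year 4: 3,833 × $16 = $61,328. Book value $205,352.
Year 5: 3,509 × $16 = $56,144. Book value $149,208.
Year 6: 3,086 × $16 = $49,376. Book value $99,832.
Accumulated through year 6 = $442,776 − $99,832 = $342,944.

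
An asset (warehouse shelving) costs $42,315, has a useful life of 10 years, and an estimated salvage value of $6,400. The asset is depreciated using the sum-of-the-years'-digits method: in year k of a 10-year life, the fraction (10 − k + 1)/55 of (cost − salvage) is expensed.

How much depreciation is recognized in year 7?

$2,612

Depreciable base = $42,315 − $6,400 = $35,915.
Sum of the years' digits = 10+9+8+7+6+5+4+3+2+1 = 55.
Year 1: $35,915 × 10/55 = $6,530. Book value $35,785.
Year 2: $35,915 × 9/55 = $5,877. Book value $29,908.
Year 3: $35,915 × 8/55 = $5,224. Book value $24,684.
Year 4: $35,915 × 7/55 = $4,571. Book value $20,113.
Year 5: $35,915 × 6/55 = $3,918. Book value $16,195.
Year 6: $35,915 × 5/55 = $3,265. Book value $12,930.
Year 7: $35,915 × 4/55 = $2,612. Book value $10,318.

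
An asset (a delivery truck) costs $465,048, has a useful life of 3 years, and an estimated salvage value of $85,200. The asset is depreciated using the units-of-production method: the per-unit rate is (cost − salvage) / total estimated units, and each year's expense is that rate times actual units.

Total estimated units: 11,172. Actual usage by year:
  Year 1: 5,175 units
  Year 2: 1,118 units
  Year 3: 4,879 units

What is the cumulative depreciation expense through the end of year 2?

$213,962

Depreciable base = $465,048 − $85,200 = $379,848.
Rate = $379,848 / 11,172 units = $34 per unit.
Year 1: 5,175 × $34 = $175,950. Book value $289,098.
Year 2: 1,118 × $34 = $38,012. Book value $251,086.
Accumulated through year 2 = $465,048 − $251,086 = $213,962.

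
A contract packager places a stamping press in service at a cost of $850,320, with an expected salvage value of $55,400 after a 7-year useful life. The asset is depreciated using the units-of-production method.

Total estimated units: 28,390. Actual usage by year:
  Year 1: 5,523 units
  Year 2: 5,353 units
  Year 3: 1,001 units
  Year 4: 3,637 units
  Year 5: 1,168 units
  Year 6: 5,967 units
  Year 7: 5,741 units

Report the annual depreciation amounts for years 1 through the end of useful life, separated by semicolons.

Depreciable base = $850,320 − $55,400 = $794,920.
Rate = $794,920 / 28,390 units = $28 per unit.
Year 1: 5,523 × $28 = $154,644. Book value $695,676.
Year 2: 5,353 × $28 = $149,884. Book value $545,792.
Year 3: 1,001 × $28 = $28,028. Book value $517,764.
Year 4: 3,637 × $28 = $101,836. Book value $415,928.
Year 5: 1,168 × $28 = $32,704. Book value $383,224.
Year 6: 5,967 × $28 = $167,076. Book value $216,148.
Year 7: 5,741 × $28 = $160,748. Book value $55,400.

$154,644; $149,884; $28,028; $101,836; $32,704; $167,076; $160,748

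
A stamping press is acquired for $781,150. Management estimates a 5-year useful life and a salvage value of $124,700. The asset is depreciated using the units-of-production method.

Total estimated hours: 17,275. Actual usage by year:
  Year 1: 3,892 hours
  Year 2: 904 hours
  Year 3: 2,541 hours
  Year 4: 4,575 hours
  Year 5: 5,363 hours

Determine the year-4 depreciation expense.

$173,850

Depreciable base = $781,150 − $124,700 = $656,450.
Rate = $656,450 / 17,275 hours = $38 per hour.
Year 1: 3,892 × $38 = $147,896. Book value $633,254.
Year 2: 904 × $38 = $34,352. Book value $598,902.
Year 3: 2,541 × $38 = $96,558. Book value $502,344.
Year 4: 4,575 × $38 = $173,850. Book value $328,494.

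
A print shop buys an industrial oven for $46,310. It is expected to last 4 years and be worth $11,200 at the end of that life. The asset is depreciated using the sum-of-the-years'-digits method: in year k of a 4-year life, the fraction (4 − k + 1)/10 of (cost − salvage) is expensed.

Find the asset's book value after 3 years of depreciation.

$14,711

Depreciable base = $46,310 − $11,200 = $35,110.
Sum of the years' digits = 4+3+2+1 = 10.
Year 1: $35,110 × 4/10 = $14,044. Book value $32,266.
Year 2: $35,110 × 3/10 = $10,533. Book value $21,733.
Year 3: $35,110 × 2/10 = $7,022. Book value $14,711.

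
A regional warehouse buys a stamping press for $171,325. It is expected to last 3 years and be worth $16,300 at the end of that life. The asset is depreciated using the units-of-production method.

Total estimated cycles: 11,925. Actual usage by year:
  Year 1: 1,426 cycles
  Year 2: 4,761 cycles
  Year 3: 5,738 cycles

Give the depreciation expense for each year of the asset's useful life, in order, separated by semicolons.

Depreciable base = $171,325 − $16,300 = $155,025.
Rate = $155,025 / 11,925 cycles = $13 per cycle.
Year 1: 1,426 × $13 = $18,538. Book value $152,787.
Year 2: 4,761 × $13 = $61,893. Book value $90,894.
Year 3: 5,738 × $13 = $74,594. Book value $16,300.

$18,538; $61,893; $74,594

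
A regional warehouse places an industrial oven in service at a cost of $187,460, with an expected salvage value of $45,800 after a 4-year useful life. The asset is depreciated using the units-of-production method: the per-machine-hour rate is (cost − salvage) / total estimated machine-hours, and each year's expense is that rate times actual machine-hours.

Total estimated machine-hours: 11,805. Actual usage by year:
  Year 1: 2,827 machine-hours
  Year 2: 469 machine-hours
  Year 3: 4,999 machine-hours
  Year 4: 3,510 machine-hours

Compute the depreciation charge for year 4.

Depreciable base = $187,460 − $45,800 = $141,660.
Rate = $141,660 / 11,805 machine-hours = $12 per machine-hour.
Year 1: 2,827 × $12 = $33,924. Book value $153,536.
Year 2: 469 × $12 = $5,628. Book value $147,908.
Year 3: 4,999 × $12 = $59,988. Book value $87,920.
Year 4: 3,510 × $12 = $42,120. Book value $45,800.

$42,120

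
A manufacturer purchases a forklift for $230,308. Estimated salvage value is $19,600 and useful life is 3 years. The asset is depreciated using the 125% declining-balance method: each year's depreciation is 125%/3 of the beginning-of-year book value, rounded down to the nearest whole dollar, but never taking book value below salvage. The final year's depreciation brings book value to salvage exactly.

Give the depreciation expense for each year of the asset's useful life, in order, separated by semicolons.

Depreciable base = $230,308 − $19,600 = $210,708.
Year 1: ⌊$230,308 × 125%/3⌋ = $95,961. Book value $134,347.
Year 2: ⌊$134,347 × 125%/3⌋ = $55,977. Book value $78,370.
Year 3 (final): $78,370 − $19,600 = $58,770. Book value $19,600.

$95,961; $55,977; $58,770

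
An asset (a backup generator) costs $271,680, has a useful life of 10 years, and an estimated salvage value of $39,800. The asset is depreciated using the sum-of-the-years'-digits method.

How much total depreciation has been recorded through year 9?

$227,664

Depreciable base = $271,680 − $39,800 = $231,880.
Sum of the years' digits = 10+9+8+7+6+5+4+3+2+1 = 55.
Year 1: $231,880 × 10/55 = $42,160. Book value $229,520.
Year 2: $231,880 × 9/55 = $37,944. Book value $191,576.
Year 3: $231,880 × 8/55 = $33,728. Book value $157,848.
Year 4: $231,880 × 7/55 = $29,512. Book value $128,336.
Year 5: $231,880 × 6/55 = $25,296. Book value $103,040.
Year 6: $231,880 × 5/55 = $21,080. Book value $81,960.
Year 7: $231,880 × 4/55 = $16,864. Book value $65,096.
Year 8: $231,880 × 3/55 = $12,648. Book value $52,448.
Year 9: $231,880 × 2/55 = $8,432. Book value $44,016.
Accumulated through year 9 = $271,680 − $44,016 = $227,664.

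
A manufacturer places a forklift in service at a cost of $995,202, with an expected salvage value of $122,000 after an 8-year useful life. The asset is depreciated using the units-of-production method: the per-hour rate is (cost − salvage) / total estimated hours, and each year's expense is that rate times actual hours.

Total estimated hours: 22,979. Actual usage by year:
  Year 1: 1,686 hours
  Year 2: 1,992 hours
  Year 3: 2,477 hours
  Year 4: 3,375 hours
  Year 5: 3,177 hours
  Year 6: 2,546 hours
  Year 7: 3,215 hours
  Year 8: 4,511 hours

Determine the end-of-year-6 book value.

$415,588

Depreciable base = $995,202 − $122,000 = $873,202.
Rate = $873,202 / 22,979 hours = $38 per hour.
Year 1: 1,686 × $38 = $64,068. Book value $931,134.
Year 2: 1,992 × $38 = $75,696. Book value $855,438.
Year 3: 2,477 × $38 = $94,126. Book value $761,312.
Year 4: 3,375 × $38 = $128,250. Book value $633,062.
Year 5: 3,177 × $38 = $120,726. Book value $512,336.
Year 6: 2,546 × $38 = $96,748. Book value $415,588.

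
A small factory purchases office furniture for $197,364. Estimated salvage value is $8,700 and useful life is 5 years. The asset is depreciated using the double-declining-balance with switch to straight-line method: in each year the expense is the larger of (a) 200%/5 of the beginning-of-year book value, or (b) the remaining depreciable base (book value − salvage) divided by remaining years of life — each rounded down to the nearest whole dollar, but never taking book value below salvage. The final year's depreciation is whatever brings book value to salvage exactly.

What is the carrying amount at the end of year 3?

$42,632

Depreciable base = $197,364 − $8,700 = $188,664.
Year 1: DB = ⌊$197,364 × 200%/5⌋ = $78,945; SL = ⌊$188,664/5⌋ = $37,732 → take DB $78,945. Book value $118,419.
Year 2: DB = ⌊$118,419 × 200%/5⌋ = $47,367; SL = ⌊$109,719/4⌋ = $27,429 → take DB $47,367. Book value $71,052.
Year 3: DB = ⌊$71,052 × 200%/5⌋ = $28,420; SL = ⌊$62,352/3⌋ = $20,784 → take DB $28,420. Book value $42,632.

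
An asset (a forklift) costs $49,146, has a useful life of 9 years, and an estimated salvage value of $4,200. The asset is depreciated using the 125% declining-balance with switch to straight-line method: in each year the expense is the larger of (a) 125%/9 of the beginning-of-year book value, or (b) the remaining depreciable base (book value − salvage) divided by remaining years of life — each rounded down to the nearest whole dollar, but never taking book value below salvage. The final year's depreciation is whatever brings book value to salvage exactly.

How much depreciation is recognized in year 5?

Depreciable base = $49,146 − $4,200 = $44,946.
Year 1: DB = ⌊$49,146 × 125%/9⌋ = $6,825; SL = ⌊$44,946/9⌋ = $4,994 → take DB $6,825. Book value $42,321.
Year 2: DB = ⌊$42,321 × 125%/9⌋ = $5,877; SL = ⌊$38,121/8⌋ = $4,765 → take DB $5,877. Book value $36,444.
Year 3: DB = ⌊$36,444 × 125%/9⌋ = $5,061; SL = ⌊$32,244/7⌋ = $4,606 → take DB $5,061. Book value $31,383.
Year 4: DB = ⌊$31,383 × 125%/9⌋ = $4,358; SL = ⌊$27,183/6⌋ = $4,530 → take SL $4,530. Book value $26,853.
Year 5: DB = ⌊$26,853 × 125%/9⌋ = $3,729; SL = ⌊$22,653/5⌋ = $4,530 → take SL $4,530. Book value $22,323.

$4,530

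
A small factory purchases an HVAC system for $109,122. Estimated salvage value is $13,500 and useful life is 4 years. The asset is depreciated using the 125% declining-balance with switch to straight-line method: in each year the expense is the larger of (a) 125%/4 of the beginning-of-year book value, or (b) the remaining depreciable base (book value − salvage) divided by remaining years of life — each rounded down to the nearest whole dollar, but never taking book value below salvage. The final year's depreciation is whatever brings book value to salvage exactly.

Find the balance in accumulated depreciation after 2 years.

Depreciable base = $109,122 − $13,500 = $95,622.
Year 1: DB = ⌊$109,122 × 125%/4⌋ = $34,100; SL = ⌊$95,622/4⌋ = $23,905 → take DB $34,100. Book value $75,022.
Year 2: DB = ⌊$75,022 × 125%/4⌋ = $23,444; SL = ⌊$61,522/3⌋ = $20,507 → take DB $23,444. Book value $51,578.
Accumulated through year 2 = $109,122 − $51,578 = $57,544.

$57,544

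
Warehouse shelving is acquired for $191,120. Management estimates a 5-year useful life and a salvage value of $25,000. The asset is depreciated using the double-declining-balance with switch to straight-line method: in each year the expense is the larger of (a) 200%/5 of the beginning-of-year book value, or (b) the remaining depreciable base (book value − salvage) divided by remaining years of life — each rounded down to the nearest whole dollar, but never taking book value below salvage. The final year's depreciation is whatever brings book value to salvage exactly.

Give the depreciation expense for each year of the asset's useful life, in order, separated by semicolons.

Depreciable base = $191,120 − $25,000 = $166,120.
Year 1: DB = ⌊$191,120 × 200%/5⌋ = $76,448; SL = ⌊$166,120/5⌋ = $33,224 → take DB $76,448. Book value $114,672.
Year 2: DB = ⌊$114,672 × 200%/5⌋ = $45,868; SL = ⌊$89,672/4⌋ = $22,418 → take DB $45,868. Book value $68,804.
Year 3: DB = ⌊$68,804 × 200%/5⌋ = $27,521; SL = ⌊$43,804/3⌋ = $14,601 → take DB $27,521. Book value $41,283.
Year 4: DB = ⌊$41,283 × 200%/5⌋ = $16,513; SL = ⌊$16,283/2⌋ = $8,141 → take DB $16,513, capped at $16,283. Book value $25,000.
Year 5 (final): $25,000 − $25,000 = $0. Book value $25,000.

$76,448; $45,868; $27,521; $16,283; $0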